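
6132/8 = 1533/2 = 766.50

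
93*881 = 81933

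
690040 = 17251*40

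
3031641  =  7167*423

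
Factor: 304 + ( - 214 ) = 90 = 2^1*3^2*5^1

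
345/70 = 69/14 = 4.93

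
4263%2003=257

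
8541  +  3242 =11783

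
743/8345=743/8345= 0.09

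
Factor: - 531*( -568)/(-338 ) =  - 2^2*3^2*13^(-2)*59^1*71^1 = - 150804/169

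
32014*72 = 2305008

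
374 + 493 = 867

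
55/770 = 1/14  =  0.07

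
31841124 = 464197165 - 432356041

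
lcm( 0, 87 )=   0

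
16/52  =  4/13 = 0.31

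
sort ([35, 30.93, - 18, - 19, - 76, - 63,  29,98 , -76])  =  [ - 76, - 76,- 63,-19 ,  -  18,29,30.93 , 35, 98]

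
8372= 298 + 8074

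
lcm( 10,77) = 770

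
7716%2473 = 297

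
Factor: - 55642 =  - 2^1*43^1*647^1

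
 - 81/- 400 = 81/400 = 0.20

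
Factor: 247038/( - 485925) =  - 2^1*5^( - 2) *31^( - 1) * 197^1 = - 394/775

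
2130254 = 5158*413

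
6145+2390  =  8535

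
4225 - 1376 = 2849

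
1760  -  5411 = - 3651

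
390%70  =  40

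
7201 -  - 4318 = 11519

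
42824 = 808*53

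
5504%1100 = 4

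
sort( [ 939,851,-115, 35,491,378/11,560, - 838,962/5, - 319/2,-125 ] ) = [ - 838  , - 319/2, -125, - 115 , 378/11,35,962/5, 491,560,851,939 ]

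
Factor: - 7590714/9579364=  - 3795357/4789682 = -2^( - 1)*3^1 * 17^ ( - 1 )*179^( - 1 )*787^( - 1)* 1265119^1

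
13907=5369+8538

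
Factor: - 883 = - 883^1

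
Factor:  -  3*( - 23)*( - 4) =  - 276= -2^2*3^1*23^1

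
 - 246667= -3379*73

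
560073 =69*8117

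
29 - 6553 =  - 6524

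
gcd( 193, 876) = 1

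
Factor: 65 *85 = 5^2*13^1 * 17^1 =5525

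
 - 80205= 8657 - 88862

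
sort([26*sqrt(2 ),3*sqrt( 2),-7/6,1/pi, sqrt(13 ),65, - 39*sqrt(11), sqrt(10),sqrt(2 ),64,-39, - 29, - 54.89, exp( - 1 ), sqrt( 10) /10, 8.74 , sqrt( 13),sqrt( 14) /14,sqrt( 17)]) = [ - 39 * sqrt( 11 ), - 54.89, - 39,-29, - 7/6,  sqrt( 14 )/14, sqrt( 10)/10, 1/pi, exp ( - 1 ),sqrt(2 ),sqrt( 10 ), sqrt(13),sqrt(13),sqrt(17),3*sqrt( 2 ),8.74,  26*sqrt( 2 ),64, 65]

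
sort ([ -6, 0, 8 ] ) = [  -  6, 0, 8]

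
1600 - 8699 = -7099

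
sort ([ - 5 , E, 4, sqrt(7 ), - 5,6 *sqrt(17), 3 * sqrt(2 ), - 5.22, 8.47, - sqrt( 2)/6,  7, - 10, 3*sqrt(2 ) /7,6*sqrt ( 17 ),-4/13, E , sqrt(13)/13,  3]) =[ - 10,-5.22, - 5, - 5, - 4/13,-sqrt(2 )/6 , sqrt( 13 )/13, 3*sqrt( 2 )/7,sqrt( 7) , E , E , 3,4,3*sqrt(2), 7, 8.47,  6 * sqrt( 17), 6*sqrt ( 17)] 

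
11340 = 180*63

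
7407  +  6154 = 13561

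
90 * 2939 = 264510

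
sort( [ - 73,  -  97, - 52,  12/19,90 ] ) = [ - 97,-73,-52, 12/19, 90]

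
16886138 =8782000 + 8104138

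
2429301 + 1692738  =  4122039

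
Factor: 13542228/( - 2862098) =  - 6771114/1431049=- 2^1*3^4*7^2*37^ ( - 1)*853^1 * 38677^( -1)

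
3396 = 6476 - 3080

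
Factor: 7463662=2^1 * 71^1*52561^1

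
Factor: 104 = 2^3*13^1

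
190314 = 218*873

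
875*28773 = 25176375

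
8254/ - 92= - 4127/46 = - 89.72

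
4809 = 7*687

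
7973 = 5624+2349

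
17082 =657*26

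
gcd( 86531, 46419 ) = 1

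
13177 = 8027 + 5150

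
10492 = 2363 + 8129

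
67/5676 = 67/5676 = 0.01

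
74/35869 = 74/35869 = 0.00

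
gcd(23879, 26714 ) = 1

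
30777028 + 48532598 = 79309626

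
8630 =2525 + 6105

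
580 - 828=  - 248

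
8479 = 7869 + 610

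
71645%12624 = 8525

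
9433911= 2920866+6513045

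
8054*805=6483470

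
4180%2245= 1935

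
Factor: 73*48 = 3504 = 2^4 * 3^1*73^1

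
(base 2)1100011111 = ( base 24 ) 197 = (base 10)799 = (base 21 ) 1H1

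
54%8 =6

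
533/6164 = 533/6164   =  0.09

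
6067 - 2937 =3130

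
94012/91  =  1033 + 9/91=1033.10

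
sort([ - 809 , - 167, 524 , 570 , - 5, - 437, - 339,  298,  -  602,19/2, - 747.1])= [ - 809, - 747.1, - 602, - 437, - 339, - 167 , - 5,  19/2,298, 524, 570] 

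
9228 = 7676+1552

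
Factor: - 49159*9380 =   -  2^2 * 5^1*7^1*11^1 * 41^1*67^1  *109^1 = - 461111420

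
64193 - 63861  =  332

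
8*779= 6232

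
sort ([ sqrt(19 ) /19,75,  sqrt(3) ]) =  [ sqrt( 19)/19,sqrt(3),75 ]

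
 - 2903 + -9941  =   - 12844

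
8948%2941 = 125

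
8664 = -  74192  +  82856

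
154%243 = 154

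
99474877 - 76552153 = 22922724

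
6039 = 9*671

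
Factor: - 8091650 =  - 2^1*5^2*7^1*61^1*379^1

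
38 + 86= 124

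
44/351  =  44/351 = 0.13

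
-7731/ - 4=1932 + 3/4 = 1932.75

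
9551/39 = 9551/39=244.90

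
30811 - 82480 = - 51669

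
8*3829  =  30632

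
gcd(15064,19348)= 28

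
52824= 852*62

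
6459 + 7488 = 13947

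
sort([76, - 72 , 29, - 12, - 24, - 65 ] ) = [  -  72, - 65, - 24, - 12 , 29,76 ] 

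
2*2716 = 5432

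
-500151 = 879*( - 569)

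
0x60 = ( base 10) 96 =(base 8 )140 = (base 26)3I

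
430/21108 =215/10554 = 0.02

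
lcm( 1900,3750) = 142500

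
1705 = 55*31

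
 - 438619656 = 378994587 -817614243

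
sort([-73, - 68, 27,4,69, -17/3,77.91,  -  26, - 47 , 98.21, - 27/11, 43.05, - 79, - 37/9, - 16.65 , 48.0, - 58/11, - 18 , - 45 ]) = [ - 79,  -  73, - 68  , - 47 , - 45, - 26,- 18,-16.65, - 17/3,  -  58/11, - 37/9, - 27/11, 4, 27,43.05, 48.0,69, 77.91, 98.21] 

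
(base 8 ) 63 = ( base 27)1O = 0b110011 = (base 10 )51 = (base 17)30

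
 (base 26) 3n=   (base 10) 101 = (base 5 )401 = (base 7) 203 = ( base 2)1100101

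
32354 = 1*32354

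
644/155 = 644/155 = 4.15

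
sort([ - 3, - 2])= [ - 3,-2]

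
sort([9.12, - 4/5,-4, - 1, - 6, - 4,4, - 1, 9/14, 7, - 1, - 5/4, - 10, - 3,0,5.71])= [ - 10, - 6, - 4, - 4, - 3, - 5/4, - 1 , - 1, - 1 ,  -  4/5,  0,  9/14,4, 5.71,7,9.12] 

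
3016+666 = 3682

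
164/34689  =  164/34689 = 0.00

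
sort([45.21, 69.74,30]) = [30, 45.21, 69.74 ]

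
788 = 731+57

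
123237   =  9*13693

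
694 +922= 1616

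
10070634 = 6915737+3154897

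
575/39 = 14 + 29/39  =  14.74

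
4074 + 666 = 4740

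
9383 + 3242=12625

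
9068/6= 1511 + 1/3 = 1511.33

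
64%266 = 64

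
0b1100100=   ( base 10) 100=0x64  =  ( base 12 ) 84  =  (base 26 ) 3M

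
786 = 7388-6602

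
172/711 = 172/711 = 0.24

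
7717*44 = 339548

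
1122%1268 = 1122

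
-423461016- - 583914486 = 160453470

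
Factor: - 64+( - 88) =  - 152 = - 2^3*19^1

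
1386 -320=1066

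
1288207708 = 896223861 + 391983847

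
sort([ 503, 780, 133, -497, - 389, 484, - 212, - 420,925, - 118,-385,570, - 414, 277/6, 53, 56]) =[-497,-420,-414, - 389 ,-385,-212, - 118,277/6,  53,56, 133,484, 503, 570,780, 925 ] 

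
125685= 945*133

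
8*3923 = 31384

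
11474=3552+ 7922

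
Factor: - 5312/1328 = -2^2 = - 4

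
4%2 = 0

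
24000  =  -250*(-96 ) 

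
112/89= 112/89 = 1.26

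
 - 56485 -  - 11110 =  - 45375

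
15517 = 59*263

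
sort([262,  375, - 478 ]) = [ - 478,262, 375 ]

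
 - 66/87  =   - 22/29 = - 0.76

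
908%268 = 104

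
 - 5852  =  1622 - 7474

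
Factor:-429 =-3^1*11^1*13^1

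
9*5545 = 49905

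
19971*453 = 9046863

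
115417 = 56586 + 58831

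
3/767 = 3/767 = 0.00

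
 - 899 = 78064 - 78963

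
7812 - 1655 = 6157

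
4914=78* 63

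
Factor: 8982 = 2^1*3^2*499^1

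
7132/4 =1783 = 1783.00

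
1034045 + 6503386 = 7537431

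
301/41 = 301/41 = 7.34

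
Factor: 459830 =2^1*5^1*7^1*6569^1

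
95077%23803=23668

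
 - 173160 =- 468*370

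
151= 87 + 64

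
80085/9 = 26695/3 =8898.33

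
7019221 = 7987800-968579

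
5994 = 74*81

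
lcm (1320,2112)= 10560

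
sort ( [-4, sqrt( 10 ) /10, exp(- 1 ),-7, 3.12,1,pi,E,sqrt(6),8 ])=[-7, - 4, sqrt( 10)/10, exp(-1 ), 1, sqrt( 6), E , 3.12,pi, 8]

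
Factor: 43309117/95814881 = 877^ ( - 1)*109253^( -1) * 43309117^1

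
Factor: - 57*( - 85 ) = 3^1*5^1*17^1*19^1 = 4845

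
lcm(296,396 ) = 29304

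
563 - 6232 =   -  5669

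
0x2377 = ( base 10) 9079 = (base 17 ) 1e71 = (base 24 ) FI7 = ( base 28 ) bg7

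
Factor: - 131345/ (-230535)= 241/423  =  3^ ( - 2 )*47^( - 1)*241^1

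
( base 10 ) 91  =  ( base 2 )1011011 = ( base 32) 2r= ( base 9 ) 111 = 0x5b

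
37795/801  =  37795/801 = 47.18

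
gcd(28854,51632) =14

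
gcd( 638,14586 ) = 22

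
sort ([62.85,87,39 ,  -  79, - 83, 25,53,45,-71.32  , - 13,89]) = [-83,-79, - 71.32, - 13,25,39,45,53, 62.85,87  ,  89 ] 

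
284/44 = 71/11= 6.45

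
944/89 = 10+54/89=10.61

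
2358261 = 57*41373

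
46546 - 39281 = 7265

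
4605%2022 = 561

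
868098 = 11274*77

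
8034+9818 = 17852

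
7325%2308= 401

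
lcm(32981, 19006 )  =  1121354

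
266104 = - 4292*( - 62)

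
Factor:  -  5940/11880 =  -1/2 = - 2^ (  -  1)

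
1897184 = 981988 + 915196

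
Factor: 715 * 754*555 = 299206050 = 2^1*3^1*5^2  *  11^1*13^2*29^1 *37^1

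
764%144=44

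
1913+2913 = 4826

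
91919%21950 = 4119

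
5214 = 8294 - 3080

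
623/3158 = 623/3158=   0.20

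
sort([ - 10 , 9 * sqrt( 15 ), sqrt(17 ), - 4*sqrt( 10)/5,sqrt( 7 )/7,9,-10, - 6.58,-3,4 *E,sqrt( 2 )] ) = [-10,-10,-6.58, - 3,  -  4*sqrt(10 )/5, sqrt(7)/7,sqrt(  2 ),sqrt( 17 ) , 9, 4*E,9*sqrt( 15 )] 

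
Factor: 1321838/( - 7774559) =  - 2^1*7^1 * 13^( - 1 )*17^ (-1 )*127^(-1)* 263^1* 277^(-1) * 359^1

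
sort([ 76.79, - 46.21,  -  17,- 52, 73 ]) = [ - 52,-46.21, - 17,73,76.79 ] 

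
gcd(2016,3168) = 288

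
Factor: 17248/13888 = 2^ (-1)*7^1*11^1*31^( - 1 ) = 77/62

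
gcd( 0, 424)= 424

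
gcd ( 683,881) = 1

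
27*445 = 12015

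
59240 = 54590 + 4650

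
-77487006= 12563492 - 90050498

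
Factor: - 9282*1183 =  -10980606=   - 2^1*3^1*7^2*13^3*17^1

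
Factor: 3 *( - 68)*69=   -14076= - 2^2*3^2 * 17^1  *23^1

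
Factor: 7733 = 11^1*19^1 * 37^1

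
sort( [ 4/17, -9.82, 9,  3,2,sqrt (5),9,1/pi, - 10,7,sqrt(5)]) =[ - 10, - 9.82, 4/17, 1/pi, 2, sqrt (5),sqrt(5),3,7,9, 9]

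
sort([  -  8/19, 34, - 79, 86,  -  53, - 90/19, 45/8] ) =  [ - 79, - 53,- 90/19, - 8/19 , 45/8, 34,86] 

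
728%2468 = 728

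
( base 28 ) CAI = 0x25EA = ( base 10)9706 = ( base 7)40204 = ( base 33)8u4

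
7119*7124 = 50715756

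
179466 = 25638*7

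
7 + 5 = 12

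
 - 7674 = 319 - 7993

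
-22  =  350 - 372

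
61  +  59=120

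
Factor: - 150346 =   -  2^1*7^1 * 10739^1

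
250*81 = 20250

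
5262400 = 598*8800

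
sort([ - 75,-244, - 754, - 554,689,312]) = [- 754,-554  , - 244, - 75,312,689] 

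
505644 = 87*5812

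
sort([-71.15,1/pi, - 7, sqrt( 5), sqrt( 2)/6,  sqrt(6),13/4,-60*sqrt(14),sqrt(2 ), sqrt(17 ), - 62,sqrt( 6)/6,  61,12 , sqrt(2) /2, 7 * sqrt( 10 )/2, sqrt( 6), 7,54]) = [ - 60*sqrt( 14 ), - 71.15, - 62,-7, sqrt(2) /6 , 1/pi,  sqrt( 6) /6, sqrt( 2) /2, sqrt( 2 ), sqrt ( 5 ), sqrt( 6),sqrt(6 ),  13/4, sqrt(17 ) , 7, 7*sqrt( 10 )/2,12, 54,61]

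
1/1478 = 1/1478 = 0.00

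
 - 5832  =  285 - 6117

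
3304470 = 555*5954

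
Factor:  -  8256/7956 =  - 2^4*3^( - 1 ) *13^( - 1 )*17^( - 1 ) * 43^1=- 688/663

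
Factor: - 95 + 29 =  - 2^1*3^1*11^1 = - 66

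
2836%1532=1304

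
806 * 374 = 301444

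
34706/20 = 17353/10 = 1735.30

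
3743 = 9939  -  6196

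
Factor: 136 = 2^3* 17^1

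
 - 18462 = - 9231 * 2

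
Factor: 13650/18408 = 175/236 = 2^ (-2)*5^2*7^1*59^( - 1)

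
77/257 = 77/257 = 0.30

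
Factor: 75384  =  2^3 * 3^3 *349^1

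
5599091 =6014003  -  414912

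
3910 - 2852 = 1058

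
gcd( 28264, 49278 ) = 2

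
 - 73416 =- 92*798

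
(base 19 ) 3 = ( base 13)3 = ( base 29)3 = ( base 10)3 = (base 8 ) 3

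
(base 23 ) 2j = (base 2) 1000001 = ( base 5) 230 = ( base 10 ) 65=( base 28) 29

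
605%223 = 159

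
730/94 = 365/47  =  7.77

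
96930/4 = 48465/2 =24232.50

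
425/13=32 + 9/13 = 32.69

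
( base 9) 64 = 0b111010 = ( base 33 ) 1P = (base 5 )213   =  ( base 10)58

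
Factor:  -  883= - 883^1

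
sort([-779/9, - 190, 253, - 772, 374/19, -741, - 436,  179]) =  [ - 772, - 741,- 436,-190, - 779/9, 374/19, 179,253]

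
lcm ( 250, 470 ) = 11750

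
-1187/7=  - 1187/7 = -  169.57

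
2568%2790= 2568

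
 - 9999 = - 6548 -3451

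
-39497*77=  - 3041269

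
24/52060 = 6/13015 = 0.00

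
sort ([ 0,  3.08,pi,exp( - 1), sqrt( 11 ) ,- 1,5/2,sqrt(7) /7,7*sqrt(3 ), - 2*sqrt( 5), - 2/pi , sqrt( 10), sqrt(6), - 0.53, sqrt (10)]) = [ - 2*sqrt(5 ), - 1, - 2/pi, - 0.53,  0, exp( - 1 ),sqrt(7)/7,sqrt ( 6), 5/2,3.08,pi,sqrt( 10),sqrt( 10),sqrt( 11 ),7*sqrt(3) ] 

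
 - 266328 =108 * (-2466 )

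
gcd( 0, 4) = 4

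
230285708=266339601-36053893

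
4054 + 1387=5441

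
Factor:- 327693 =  - 3^1*19^1*5749^1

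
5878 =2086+3792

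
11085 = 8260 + 2825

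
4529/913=4 + 877/913 = 4.96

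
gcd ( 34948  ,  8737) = 8737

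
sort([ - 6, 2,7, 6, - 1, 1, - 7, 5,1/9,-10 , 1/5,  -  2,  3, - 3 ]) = [ - 10, - 7, - 6,  -  3, - 2, - 1, 1/9, 1/5,1, 2,  3, 5,6 , 7 ] 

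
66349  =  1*66349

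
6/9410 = 3/4705 = 0.00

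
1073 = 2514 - 1441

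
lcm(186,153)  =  9486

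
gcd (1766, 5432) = 2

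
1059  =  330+729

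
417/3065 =417/3065=0.14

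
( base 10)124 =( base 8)174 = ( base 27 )4g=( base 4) 1330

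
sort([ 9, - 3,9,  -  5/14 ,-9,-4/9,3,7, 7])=[ - 9 , - 3 , - 4/9, - 5/14 , 3, 7 , 7, 9,9 ] 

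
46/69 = 2/3 = 0.67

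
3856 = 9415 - 5559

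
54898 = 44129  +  10769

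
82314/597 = 27438/199 = 137.88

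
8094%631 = 522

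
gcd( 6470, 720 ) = 10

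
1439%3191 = 1439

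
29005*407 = 11805035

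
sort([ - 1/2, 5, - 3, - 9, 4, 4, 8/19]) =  [ - 9, - 3, - 1/2 , 8/19,4,4, 5]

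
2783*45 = 125235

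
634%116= 54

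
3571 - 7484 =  - 3913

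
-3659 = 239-3898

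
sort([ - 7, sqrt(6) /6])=[  -  7, sqrt(6 ) /6]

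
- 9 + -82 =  - 91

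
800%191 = 36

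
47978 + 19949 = 67927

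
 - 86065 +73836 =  - 12229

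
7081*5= 35405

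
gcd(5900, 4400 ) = 100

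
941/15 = 941/15  =  62.73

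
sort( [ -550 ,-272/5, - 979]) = [ - 979, - 550,-272/5 ]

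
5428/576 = 1357/144 = 9.42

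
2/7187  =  2/7187 =0.00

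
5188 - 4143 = 1045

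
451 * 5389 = 2430439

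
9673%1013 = 556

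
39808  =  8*4976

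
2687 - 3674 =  - 987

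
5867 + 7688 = 13555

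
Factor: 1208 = 2^3*151^1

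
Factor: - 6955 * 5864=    - 2^3 * 5^1*13^1*107^1*733^1= - 40784120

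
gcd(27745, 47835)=5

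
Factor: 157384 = 2^3 * 103^1*191^1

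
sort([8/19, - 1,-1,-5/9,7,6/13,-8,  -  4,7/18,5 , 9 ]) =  [-8, - 4, - 1, - 1, - 5/9, 7/18 , 8/19, 6/13,5,7 , 9 ]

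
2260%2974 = 2260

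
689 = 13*53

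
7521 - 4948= 2573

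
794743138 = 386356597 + 408386541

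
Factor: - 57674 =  - 2^1*28837^1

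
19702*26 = 512252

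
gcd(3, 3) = 3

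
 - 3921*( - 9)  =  35289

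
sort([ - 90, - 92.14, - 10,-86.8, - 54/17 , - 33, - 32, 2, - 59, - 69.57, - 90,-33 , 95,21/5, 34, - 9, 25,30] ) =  [ - 92.14, - 90, - 90, - 86.8,- 69.57, - 59,  -  33,  -  33,-32, - 10,-9,-54/17, 2,21/5, 25,30, 34,95] 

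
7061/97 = 72 + 77/97  =  72.79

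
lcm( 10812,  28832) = 86496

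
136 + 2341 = 2477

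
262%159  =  103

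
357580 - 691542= - 333962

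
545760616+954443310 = 1500203926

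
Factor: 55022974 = 2^1*19^1*1447973^1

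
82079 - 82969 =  - 890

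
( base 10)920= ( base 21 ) 21H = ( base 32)so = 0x398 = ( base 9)1232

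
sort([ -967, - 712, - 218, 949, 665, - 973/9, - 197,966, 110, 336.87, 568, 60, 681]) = [-967, - 712, - 218, - 197, - 973/9 , 60, 110, 336.87 , 568 , 665,681, 949, 966]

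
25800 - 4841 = 20959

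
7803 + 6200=14003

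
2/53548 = 1/26774= 0.00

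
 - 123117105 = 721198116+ - 844315221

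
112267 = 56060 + 56207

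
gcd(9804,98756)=4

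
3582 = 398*9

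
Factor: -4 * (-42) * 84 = 14112 = 2^5*3^2*7^2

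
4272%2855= 1417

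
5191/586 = 8 + 503/586 = 8.86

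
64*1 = 64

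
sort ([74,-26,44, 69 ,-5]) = [ -26 ,-5, 44, 69,  74] 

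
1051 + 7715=8766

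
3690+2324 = 6014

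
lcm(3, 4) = 12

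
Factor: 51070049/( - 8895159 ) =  - 3^ ( - 2 )*7^( - 1)*13^( - 1 )*10861^(-1)*51070049^1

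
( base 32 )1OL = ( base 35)1GS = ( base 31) 1rf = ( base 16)715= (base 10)1813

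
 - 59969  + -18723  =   - 78692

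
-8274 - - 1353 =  - 6921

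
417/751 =417/751 =0.56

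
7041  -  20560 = -13519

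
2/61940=1/30970 = 0.00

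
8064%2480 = 624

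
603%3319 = 603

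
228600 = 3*76200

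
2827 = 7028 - 4201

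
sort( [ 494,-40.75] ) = [ - 40.75,494]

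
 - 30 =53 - 83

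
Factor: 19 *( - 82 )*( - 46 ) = 2^2*19^1*23^1*41^1 = 71668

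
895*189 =169155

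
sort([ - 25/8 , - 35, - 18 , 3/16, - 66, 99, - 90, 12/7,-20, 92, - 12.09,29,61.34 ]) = [-90, - 66 , - 35, - 20,  -  18, - 12.09,-25/8 , 3/16,  12/7 , 29,61.34,92, 99 ]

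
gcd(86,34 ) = 2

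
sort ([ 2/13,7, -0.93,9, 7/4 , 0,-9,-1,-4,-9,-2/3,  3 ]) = [  -  9,-9, - 4, - 1 ,-0.93,  -  2/3,0,2/13,7/4, 3, 7, 9] 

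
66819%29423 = 7973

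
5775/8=5775/8 = 721.88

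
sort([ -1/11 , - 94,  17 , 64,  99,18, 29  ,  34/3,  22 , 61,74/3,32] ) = [-94,- 1/11,  34/3,  17,18,22, 74/3, 29,  32, 61,64,99]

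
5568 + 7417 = 12985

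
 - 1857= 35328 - 37185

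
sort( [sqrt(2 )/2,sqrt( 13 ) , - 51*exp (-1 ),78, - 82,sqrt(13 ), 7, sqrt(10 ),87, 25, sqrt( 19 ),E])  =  [ - 82 , - 51*exp( - 1) , sqrt( 2 )/2,E, sqrt(10 ) , sqrt ( 13),sqrt(13 ),sqrt(19),7,25, 78,  87 ]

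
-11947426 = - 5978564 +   -  5968862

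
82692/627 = 131 + 185/209 = 131.89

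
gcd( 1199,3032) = 1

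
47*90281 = 4243207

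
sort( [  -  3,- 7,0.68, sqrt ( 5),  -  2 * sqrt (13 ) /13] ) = [ - 7, - 3, - 2*sqrt(13 ) /13 , 0.68, sqrt(5 ) ] 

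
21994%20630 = 1364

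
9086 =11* 826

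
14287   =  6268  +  8019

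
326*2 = 652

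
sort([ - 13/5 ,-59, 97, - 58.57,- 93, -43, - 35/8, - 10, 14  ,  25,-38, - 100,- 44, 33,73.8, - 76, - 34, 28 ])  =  [  -  100 ,  -  93 ,-76, - 59, - 58.57, - 44, - 43, - 38,-34, - 10, - 35/8, - 13/5,14, 25,28,33, 73.8,97]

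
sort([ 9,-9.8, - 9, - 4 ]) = [ - 9.8, - 9, - 4,9] 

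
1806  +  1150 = 2956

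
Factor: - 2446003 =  - 7^1*19^1 * 53^1*347^1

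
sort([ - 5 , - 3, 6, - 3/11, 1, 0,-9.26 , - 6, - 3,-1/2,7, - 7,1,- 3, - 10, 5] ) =[ - 10,-9.26, - 7,- 6, - 5, - 3, - 3, - 3, - 1/2, - 3/11,0, 1,1,5,6 , 7]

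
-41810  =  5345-47155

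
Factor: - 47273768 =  - 2^3*137^1*43133^1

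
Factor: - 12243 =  - 3^1* 7^1 *11^1*53^1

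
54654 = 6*9109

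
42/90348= 7/15058 = 0.00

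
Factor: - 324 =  - 2^2 * 3^4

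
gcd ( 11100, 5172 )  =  12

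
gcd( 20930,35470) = 10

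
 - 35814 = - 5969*6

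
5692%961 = 887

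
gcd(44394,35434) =14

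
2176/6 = 362 + 2/3 = 362.67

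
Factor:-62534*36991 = -2^1*71^1*521^1*31267^1 = -2313195194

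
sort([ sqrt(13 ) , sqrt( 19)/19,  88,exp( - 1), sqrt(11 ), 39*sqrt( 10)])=[ sqrt(19 )/19, exp ( - 1),sqrt ( 11 ), sqrt( 13), 88, 39*sqrt( 10) ] 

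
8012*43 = 344516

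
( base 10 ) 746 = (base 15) 34b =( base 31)o2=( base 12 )522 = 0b1011101010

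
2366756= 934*2534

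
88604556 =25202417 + 63402139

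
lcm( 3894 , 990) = 58410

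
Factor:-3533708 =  - 2^2 * 29^1*41^1*743^1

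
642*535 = 343470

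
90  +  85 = 175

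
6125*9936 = 60858000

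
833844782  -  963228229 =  - 129383447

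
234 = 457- 223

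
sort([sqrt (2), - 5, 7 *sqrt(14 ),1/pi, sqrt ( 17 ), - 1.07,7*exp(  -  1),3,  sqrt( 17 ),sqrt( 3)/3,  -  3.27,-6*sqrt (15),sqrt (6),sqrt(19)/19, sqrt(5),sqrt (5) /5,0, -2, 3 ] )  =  [ - 6*sqrt( 15), - 5 , - 3.27 ,  -  2,-1.07,0, sqrt ( 19 )/19,1/pi,  sqrt (5 ) /5,sqrt(3)/3,sqrt( 2), sqrt (5),sqrt( 6 ),7*exp( - 1 ),3,3, sqrt (17 ),sqrt( 17 ), 7 * sqrt( 14 )]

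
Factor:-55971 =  - 3^4*691^1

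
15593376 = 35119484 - 19526108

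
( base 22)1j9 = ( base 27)16k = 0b1110001111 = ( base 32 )SF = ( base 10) 911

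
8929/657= 8929/657=13.59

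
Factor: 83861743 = 7^1*73^1*164113^1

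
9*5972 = 53748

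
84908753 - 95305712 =-10396959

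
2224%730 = 34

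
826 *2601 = 2148426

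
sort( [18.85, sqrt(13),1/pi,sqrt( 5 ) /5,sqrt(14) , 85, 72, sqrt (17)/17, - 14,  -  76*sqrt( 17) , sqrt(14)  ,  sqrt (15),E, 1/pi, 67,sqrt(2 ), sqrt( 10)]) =[- 76 * sqrt ( 17), - 14,sqrt(17)/17, 1/pi, 1/pi,sqrt(5)/5,sqrt(2), E, sqrt( 10), sqrt(13),sqrt(14 ),sqrt( 14), sqrt ( 15),18.85, 67, 72 , 85]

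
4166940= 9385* 444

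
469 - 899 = - 430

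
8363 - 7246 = 1117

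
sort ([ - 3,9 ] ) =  [ -3,9 ] 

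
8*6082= 48656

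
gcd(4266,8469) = 9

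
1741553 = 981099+760454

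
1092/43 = 25 + 17/43 = 25.40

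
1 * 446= 446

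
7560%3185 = 1190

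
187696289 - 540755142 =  - 353058853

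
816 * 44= 35904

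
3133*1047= 3280251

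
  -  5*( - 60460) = 302300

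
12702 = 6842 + 5860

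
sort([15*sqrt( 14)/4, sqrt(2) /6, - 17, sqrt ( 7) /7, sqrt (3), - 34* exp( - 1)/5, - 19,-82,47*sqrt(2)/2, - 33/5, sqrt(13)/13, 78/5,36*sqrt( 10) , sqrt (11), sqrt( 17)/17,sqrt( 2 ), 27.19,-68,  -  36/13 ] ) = [ - 82, - 68,-19, - 17, - 33/5, - 36/13, - 34 * exp ( - 1 ) /5,sqrt( 2 )/6, sqrt (17) /17, sqrt(13)/13 , sqrt (7)/7 , sqrt ( 2 ),sqrt(3), sqrt(11 ), 15*sqrt( 14)/4, 78/5,  27.19, 47*sqrt(2)/2, 36*sqrt(10) ] 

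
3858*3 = 11574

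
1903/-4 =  -1903/4 =- 475.75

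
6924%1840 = 1404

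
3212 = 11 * 292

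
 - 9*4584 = - 41256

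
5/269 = 5/269  =  0.02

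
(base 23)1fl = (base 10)895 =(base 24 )1d7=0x37f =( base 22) 1IF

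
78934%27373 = 24188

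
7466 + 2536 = 10002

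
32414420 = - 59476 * ( - 545) 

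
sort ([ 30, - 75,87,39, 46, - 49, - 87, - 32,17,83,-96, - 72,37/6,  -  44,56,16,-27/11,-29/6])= [ - 96, - 87, -75, - 72, - 49,-44, - 32, - 29/6, - 27/11, 37/6,16,17 , 30, 39,46,56,83, 87 ] 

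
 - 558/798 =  - 1 + 40/133 = - 0.70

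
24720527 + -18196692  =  6523835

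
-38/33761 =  - 1 + 33723/33761 = - 0.00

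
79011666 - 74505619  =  4506047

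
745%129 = 100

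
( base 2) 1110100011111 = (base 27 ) a63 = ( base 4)1310133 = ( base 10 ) 7455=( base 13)3516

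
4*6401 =25604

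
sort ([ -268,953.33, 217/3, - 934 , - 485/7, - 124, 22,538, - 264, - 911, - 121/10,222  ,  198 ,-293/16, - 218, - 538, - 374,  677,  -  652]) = [-934,-911,- 652, - 538, - 374, - 268, - 264, - 218 ,  -  124, - 485/7, - 293/16, - 121/10, 22, 217/3,  198, 222,538 , 677,953.33 ]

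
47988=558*86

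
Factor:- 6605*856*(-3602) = 2^4*5^1*107^1*1321^1*1801^1 = 20365275760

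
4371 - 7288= -2917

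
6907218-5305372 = 1601846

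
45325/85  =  533 + 4/17  =  533.24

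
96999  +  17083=114082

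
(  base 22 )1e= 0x24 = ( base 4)210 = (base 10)36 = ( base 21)1f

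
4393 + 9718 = 14111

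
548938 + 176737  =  725675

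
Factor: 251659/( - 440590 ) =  - 2^( - 1 )*5^( - 1)*359^1*701^1*44059^(-1 )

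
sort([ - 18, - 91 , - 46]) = [ - 91, - 46 , - 18] 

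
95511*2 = 191022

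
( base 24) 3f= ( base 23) 3i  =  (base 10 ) 87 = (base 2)1010111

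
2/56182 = 1/28091 = 0.00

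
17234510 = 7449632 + 9784878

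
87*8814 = 766818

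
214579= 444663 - 230084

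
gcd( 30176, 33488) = 368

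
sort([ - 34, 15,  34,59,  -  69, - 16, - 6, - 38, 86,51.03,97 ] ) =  [ -69, - 38, - 34, - 16, - 6, 15,34, 51.03, 59, 86,97]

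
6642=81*82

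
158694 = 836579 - 677885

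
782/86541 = 782/86541=0.01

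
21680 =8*2710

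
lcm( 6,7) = 42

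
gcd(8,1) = 1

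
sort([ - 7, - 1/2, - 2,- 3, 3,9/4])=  [ - 7, - 3, - 2, - 1/2,9/4 , 3 ]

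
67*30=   2010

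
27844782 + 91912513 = 119757295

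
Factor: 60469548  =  2^2*3^1*5039129^1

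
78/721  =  78/721= 0.11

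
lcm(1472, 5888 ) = 5888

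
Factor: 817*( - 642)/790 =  - 262257/395= - 3^1*5^( - 1)*19^1*43^1*79^ ( - 1)*107^1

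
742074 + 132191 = 874265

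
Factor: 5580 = 2^2*3^2*5^1*31^1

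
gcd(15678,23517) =7839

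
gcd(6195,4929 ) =3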